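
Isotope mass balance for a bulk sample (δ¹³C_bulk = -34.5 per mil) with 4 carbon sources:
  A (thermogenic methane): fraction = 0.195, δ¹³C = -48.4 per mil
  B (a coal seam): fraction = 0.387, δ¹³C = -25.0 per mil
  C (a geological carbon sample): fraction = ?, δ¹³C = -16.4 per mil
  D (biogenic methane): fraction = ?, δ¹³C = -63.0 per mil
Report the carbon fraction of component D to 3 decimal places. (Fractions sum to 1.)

Let f_D and f_C be the unknown fractions; fractions sum to 1 so f_D + f_C = 0.418.
Mass balance: Σ fᵢ·δᵢ = δ_bulk ⇒ f_D·(-63.0) + f_C·(-16.4) = -34.5 − (-19.113) = -15.387
Substitute f_C = 0.418 − f_D:
f_D·(-63.0 − -16.4) = -15.387 − 0.418×(-16.4) = -8.532
f_D = -8.532 / -46.6 = 0.1831

0.183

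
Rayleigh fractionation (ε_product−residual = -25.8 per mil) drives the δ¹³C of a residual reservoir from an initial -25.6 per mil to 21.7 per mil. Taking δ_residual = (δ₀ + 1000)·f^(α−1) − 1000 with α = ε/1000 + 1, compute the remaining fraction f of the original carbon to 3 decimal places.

0.159

α − 1 = ε/1000 = -0.0258
(δ_res + 1000)/(δ₀ + 1000) = (21.7 + 1000)/(-25.6 + 1000) = 1021.7/974.4 = 1.048543
f = 1.048543^(1/-0.0258) = exp(ln(1.048543)/-0.0258) = exp(0.04740/-0.0258)
f = exp(-1.8373) = 0.1593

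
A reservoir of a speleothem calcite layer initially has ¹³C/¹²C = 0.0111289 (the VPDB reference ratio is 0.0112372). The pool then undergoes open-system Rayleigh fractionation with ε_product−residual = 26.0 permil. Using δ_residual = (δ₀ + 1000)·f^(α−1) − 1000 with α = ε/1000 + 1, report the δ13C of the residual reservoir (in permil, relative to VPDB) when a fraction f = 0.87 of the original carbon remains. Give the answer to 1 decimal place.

δ₀ = (0.0111289/0.0112372 − 1)×1000 = (0.990362 − 1)×1000 = -9.638 permil
α − 1 = ε/1000 = 0.0260
f^(α−1) = 0.87^(0.0260) = 0.996386
δ_res = (-9.638 + 1000) × 0.996386 − 1000 = 986.783 − 1000 = -13.22 permil

-13.2 permil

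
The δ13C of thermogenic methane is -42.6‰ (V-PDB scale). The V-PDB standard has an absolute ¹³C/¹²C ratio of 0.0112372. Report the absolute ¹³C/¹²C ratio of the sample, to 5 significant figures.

R_sample = R_standard × (δ13C/1000 + 1)
R_sample = 0.0112372 × (-42.6/1000 + 1) = 0.0112372 × 0.957400
R_sample = 0.0107585

0.010758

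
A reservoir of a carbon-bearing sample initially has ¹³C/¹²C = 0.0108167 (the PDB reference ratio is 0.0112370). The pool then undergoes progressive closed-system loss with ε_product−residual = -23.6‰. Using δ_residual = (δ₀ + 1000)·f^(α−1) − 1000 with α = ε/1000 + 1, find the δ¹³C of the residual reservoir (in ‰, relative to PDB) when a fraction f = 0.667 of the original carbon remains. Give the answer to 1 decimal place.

-28.2‰

δ₀ = (0.0108167/0.0112370 − 1)×1000 = (0.962597 − 1)×1000 = -37.403‰
α − 1 = ε/1000 = -0.0236
f^(α−1) = 0.667^(-0.0236) = 1.009603
δ_res = (-37.403 + 1000) × 1.009603 − 1000 = 971.841 − 1000 = -28.16‰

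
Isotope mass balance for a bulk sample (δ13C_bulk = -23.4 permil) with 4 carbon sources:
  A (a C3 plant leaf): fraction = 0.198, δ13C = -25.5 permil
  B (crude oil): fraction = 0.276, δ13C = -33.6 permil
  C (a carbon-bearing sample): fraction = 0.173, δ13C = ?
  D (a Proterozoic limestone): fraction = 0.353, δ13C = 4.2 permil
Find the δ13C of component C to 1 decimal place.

Isotope mass balance: δ_bulk = Σ fᵢ·δᵢ.
-23.4 = 0.198×(-25.5) + 0.276×(-33.6) + 0.173×δ_C + 0.353×(4.2)
0.173·δ_C = -23.4 − (-12.840) = -10.560
δ_C = -10.560 / 0.173 = -61.04 permil

-61.0 permil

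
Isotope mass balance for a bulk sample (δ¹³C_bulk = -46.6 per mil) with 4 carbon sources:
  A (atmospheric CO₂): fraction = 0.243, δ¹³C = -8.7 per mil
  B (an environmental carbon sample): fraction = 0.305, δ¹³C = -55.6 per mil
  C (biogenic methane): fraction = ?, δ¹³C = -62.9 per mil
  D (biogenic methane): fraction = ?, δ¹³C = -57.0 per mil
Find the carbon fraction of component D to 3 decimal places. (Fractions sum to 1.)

Let f_D and f_C be the unknown fractions; fractions sum to 1 so f_D + f_C = 0.452.
Mass balance: Σ fᵢ·δᵢ = δ_bulk ⇒ f_D·(-57.0) + f_C·(-62.9) = -46.6 − (-19.072) = -27.528
Substitute f_C = 0.452 − f_D:
f_D·(-57.0 − -62.9) = -27.528 − 0.452×(-62.9) = 0.903
f_D = 0.903 / 5.9 = 0.1530

0.153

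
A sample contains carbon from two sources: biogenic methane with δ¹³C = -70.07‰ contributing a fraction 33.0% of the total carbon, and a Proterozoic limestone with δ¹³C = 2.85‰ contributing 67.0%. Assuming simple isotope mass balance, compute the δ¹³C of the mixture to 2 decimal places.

-21.21‰

δ_mix = f_A·δ_A + f_B·δ_B
δ_mix = 0.330 × (-70.07) + 0.670 × (2.85)
δ_mix = -23.123 + 1.910 = -21.214‰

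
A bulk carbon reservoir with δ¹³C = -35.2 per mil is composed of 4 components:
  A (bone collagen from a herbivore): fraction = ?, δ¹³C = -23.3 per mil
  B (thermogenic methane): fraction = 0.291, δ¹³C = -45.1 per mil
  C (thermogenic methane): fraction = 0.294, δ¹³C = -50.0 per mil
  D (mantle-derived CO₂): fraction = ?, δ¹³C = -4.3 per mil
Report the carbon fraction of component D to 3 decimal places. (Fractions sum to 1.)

Let f_D and f_A be the unknown fractions; fractions sum to 1 so f_D + f_A = 0.415.
Mass balance: Σ fᵢ·δᵢ = δ_bulk ⇒ f_D·(-4.3) + f_A·(-23.3) = -35.2 − (-27.824) = -7.376
Substitute f_A = 0.415 − f_D:
f_D·(-4.3 − -23.3) = -7.376 − 0.415×(-23.3) = 2.294
f_D = 2.294 / 19.0 = 0.1207

0.121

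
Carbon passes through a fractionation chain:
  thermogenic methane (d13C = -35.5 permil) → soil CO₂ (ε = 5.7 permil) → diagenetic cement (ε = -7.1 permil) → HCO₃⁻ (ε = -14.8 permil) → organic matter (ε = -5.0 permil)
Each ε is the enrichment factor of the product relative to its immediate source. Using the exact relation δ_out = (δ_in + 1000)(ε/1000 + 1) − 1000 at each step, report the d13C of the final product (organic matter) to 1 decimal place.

-55.9 permil

step 1: δ = (-35.50 + 1000)·(5.7/1000 + 1) − 1000 = -30.00 permil
step 2: δ = (-30.00 + 1000)·(-7.1/1000 + 1) − 1000 = -36.89 permil
step 3: δ = (-36.89 + 1000)·(-14.8/1000 + 1) − 1000 = -51.14 permil
step 4: δ = (-51.14 + 1000)·(-5.0/1000 + 1) − 1000 = -55.89 permil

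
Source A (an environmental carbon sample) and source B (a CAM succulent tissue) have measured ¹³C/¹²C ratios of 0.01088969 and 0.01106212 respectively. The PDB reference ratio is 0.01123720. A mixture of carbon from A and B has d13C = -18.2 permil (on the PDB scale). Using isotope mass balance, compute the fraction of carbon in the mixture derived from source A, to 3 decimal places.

0.171

δ_A = (0.01088969/0.01123720 − 1)×1000 = (0.969075 − 1)×1000 = -30.925 permil
δ_B = (0.01106212/0.01123720 − 1)×1000 = (0.984420 − 1)×1000 = -15.580 permil
f_A = (δ_mix − δ_B)/(δ_A − δ_B) = (-18.2 − (-15.580))/(-30.925 − (-15.580))
f_A = -2.620 / -15.345 = 0.1707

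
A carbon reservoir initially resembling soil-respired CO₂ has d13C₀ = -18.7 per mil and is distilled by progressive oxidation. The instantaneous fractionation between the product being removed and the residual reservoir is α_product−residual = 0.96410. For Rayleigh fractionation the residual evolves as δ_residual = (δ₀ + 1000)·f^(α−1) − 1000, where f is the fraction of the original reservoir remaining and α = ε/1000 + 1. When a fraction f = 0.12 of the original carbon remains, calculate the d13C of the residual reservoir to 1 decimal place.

58.9 per mil

Rayleigh residual: δ_res = (δ₀ + 1000)·f^(α−1) − 1000
α − 1 = -0.03590
f^(α−1) = 0.12^(-0.03590) = 1.079089
δ_res = (-18.7 + 1000) × 1.079089 − 1000 = 1058.910 − 1000 = 58.91 per mil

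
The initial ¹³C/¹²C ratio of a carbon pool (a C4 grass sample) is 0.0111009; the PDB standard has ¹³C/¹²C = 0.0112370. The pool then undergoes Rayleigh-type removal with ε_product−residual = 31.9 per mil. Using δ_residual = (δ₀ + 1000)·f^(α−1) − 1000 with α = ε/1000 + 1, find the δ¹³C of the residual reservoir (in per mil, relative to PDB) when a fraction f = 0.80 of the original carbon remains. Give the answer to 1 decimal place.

δ₀ = (0.0111009/0.0112370 − 1)×1000 = (0.987888 − 1)×1000 = -12.112 per mil
α − 1 = ε/1000 = 0.0319
f^(α−1) = 0.80^(0.0319) = 0.992907
δ_res = (-12.112 + 1000) × 0.992907 − 1000 = 980.881 − 1000 = -19.12 per mil

-19.1 per mil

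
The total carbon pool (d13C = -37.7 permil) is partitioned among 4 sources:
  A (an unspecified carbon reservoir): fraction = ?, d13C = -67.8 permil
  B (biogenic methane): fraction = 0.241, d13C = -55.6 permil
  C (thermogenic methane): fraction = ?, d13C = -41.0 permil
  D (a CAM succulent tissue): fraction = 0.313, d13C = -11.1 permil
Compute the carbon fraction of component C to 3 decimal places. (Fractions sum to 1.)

0.351

Let f_C and f_A be the unknown fractions; fractions sum to 1 so f_C + f_A = 0.446.
Mass balance: Σ fᵢ·δᵢ = δ_bulk ⇒ f_C·(-41.0) + f_A·(-67.8) = -37.7 − (-16.874) = -20.826
Substitute f_A = 0.446 − f_C:
f_C·(-41.0 − -67.8) = -20.826 − 0.446×(-67.8) = 9.413
f_C = 9.413 / 26.8 = 0.3512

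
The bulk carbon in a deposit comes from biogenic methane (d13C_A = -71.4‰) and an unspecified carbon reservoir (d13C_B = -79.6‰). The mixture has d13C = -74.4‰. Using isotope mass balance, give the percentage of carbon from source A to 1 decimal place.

63.4%

δ_mix = f_A·δ_A + (1 − f_A)·δ_B  ⇒  f_A = (δ_mix − δ_B)/(δ_A − δ_B)
f_A = (-74.4 − (-79.6)) / (-71.4 − (-79.6))
f_A = 5.2 / 8.2 = 0.6341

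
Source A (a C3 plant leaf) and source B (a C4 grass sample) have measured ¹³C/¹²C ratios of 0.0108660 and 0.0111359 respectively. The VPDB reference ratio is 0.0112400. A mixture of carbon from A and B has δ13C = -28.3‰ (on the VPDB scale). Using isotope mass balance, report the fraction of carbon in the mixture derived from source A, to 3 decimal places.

0.793

δ_A = (0.0108660/0.0112400 − 1)×1000 = (0.966726 − 1)×1000 = -33.274‰
δ_B = (0.0111359/0.0112400 − 1)×1000 = (0.990738 − 1)×1000 = -9.262‰
f_A = (δ_mix − δ_B)/(δ_A − δ_B) = (-28.3 − (-9.262))/(-33.274 − (-9.262))
f_A = -19.038 / -24.012 = 0.7929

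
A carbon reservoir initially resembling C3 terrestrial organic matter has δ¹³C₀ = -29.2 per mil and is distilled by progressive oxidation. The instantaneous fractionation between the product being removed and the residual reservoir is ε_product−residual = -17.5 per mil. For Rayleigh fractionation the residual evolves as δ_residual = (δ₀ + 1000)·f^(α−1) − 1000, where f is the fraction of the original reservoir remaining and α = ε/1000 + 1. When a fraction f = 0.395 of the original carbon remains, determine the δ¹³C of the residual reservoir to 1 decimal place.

Rayleigh residual: δ_res = (δ₀ + 1000)·f^(α−1) − 1000
α = ε/1000 + 1 = 0.98250, so α − 1 = -0.01750
f^(α−1) = 0.395^(-0.01750) = 1.016388
δ_res = (-29.2 + 1000) × 1.016388 − 1000 = 986.710 − 1000 = -13.29 per mil

-13.3 per mil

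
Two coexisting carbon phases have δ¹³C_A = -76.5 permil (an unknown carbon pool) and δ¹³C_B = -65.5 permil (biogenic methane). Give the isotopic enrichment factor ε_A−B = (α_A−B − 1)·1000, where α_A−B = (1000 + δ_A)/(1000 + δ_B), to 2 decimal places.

α_A−B = (1000 + -76.5) / (1000 + -65.5) = 923.5 / 934.5 = 0.988229
ε_A−B = (0.988229 − 1) × 1000 = -11.771 permil
(The approximation ε ≈ δ_A − δ_B would give -11.0 permil.)

-11.77 permil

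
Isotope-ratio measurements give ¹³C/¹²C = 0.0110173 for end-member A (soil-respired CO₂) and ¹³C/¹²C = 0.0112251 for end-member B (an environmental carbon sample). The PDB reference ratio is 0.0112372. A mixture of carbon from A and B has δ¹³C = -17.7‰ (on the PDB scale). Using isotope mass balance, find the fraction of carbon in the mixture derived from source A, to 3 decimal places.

0.899

δ_A = (0.0110173/0.0112372 − 1)×1000 = (0.980431 − 1)×1000 = -19.569‰
δ_B = (0.0112251/0.0112372 − 1)×1000 = (0.998923 − 1)×1000 = -1.077‰
f_A = (δ_mix − δ_B)/(δ_A − δ_B) = (-17.7 − (-1.077))/(-19.569 − (-1.077))
f_A = -16.623 / -18.492 = 0.8989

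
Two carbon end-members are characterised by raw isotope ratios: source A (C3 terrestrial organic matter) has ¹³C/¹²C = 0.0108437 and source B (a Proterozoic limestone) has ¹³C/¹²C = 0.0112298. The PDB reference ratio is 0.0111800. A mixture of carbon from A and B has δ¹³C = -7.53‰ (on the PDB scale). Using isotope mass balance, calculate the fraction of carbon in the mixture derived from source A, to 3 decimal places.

δ_A = (0.0108437/0.0111800 − 1)×1000 = (0.969919 − 1)×1000 = -30.081‰
δ_B = (0.0112298/0.0111800 − 1)×1000 = (1.004454 − 1)×1000 = 4.454‰
f_A = (δ_mix − δ_B)/(δ_A − δ_B) = (-7.53 − (4.454))/(-30.081 − (4.454))
f_A = -11.984 / -34.535 = 0.3470

0.347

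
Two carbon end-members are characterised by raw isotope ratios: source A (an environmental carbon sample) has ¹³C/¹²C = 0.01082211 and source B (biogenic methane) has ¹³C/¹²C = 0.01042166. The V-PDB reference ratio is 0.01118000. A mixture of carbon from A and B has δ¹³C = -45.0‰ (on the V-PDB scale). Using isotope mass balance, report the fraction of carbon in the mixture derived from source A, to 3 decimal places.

δ_A = (0.01082211/0.01118000 − 1)×1000 = (0.967988 − 1)×1000 = -32.012‰
δ_B = (0.01042166/0.01118000 − 1)×1000 = (0.932170 − 1)×1000 = -67.830‰
f_A = (δ_mix − δ_B)/(δ_A − δ_B) = (-45.0 − (-67.830))/(-32.012 − (-67.830))
f_A = 22.830 / 35.818 = 0.6374

0.637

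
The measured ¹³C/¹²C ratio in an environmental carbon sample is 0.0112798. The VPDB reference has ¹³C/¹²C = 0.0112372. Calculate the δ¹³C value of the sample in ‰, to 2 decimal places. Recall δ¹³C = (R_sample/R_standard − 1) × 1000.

δ¹³C = (R_sample / R_standard − 1) × 1000
R_sample / R_standard = 0.0112798 / 0.0112372 = 1.003791
δ¹³C = (1.003791 − 1) × 1000 = 3.791‰

3.79‰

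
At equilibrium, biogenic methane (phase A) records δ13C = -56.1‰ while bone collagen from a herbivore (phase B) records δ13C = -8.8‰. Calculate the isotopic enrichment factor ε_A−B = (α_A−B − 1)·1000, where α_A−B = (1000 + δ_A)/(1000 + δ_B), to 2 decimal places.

-47.72‰

α_A−B = (1000 + -56.1) / (1000 + -8.8) = 943.9 / 991.2 = 0.952280
ε_A−B = (0.952280 − 1) × 1000 = -47.720‰
(The approximation ε ≈ δ_A − δ_B would give -47.3‰.)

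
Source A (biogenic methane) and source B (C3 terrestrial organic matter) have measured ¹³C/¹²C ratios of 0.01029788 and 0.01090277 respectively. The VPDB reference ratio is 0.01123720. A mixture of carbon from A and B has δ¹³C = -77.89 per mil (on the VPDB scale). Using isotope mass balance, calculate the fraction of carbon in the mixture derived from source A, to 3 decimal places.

0.894

δ_A = (0.01029788/0.01123720 − 1)×1000 = (0.916410 − 1)×1000 = -83.590 per mil
δ_B = (0.01090277/0.01123720 − 1)×1000 = (0.970239 − 1)×1000 = -29.761 per mil
f_A = (δ_mix − δ_B)/(δ_A − δ_B) = (-77.89 − (-29.761))/(-83.590 − (-29.761))
f_A = -48.129 / -53.829 = 0.8941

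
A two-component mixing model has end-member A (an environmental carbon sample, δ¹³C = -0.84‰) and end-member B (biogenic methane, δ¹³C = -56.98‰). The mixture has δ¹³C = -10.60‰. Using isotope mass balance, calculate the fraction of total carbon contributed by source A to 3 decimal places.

δ_mix = f_A·δ_A + (1 − f_A)·δ_B  ⇒  f_A = (δ_mix − δ_B)/(δ_A − δ_B)
f_A = (-10.60 − (-56.98)) / (-0.84 − (-56.98))
f_A = 46.38 / 56.14 = 0.8261

0.826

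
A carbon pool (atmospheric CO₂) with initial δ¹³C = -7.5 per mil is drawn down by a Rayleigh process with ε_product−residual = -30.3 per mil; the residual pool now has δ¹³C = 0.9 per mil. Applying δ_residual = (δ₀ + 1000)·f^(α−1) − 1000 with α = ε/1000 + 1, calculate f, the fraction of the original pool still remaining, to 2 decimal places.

0.76

α − 1 = ε/1000 = -0.0303
(δ_res + 1000)/(δ₀ + 1000) = (0.9 + 1000)/(-7.5 + 1000) = 1000.9/992.5 = 1.008463
f = 1.008463^(1/-0.0303) = exp(ln(1.008463)/-0.0303) = exp(0.00843/-0.0303)
f = exp(-0.2781) = 0.7572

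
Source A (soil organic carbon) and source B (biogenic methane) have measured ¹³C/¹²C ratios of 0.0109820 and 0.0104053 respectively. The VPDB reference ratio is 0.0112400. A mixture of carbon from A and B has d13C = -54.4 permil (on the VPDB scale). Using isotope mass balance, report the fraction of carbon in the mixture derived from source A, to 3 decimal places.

0.387

δ_A = (0.0109820/0.0112400 − 1)×1000 = (0.977046 − 1)×1000 = -22.954 permil
δ_B = (0.0104053/0.0112400 − 1)×1000 = (0.925738 − 1)×1000 = -74.262 permil
f_A = (δ_mix − δ_B)/(δ_A − δ_B) = (-54.4 − (-74.262))/(-22.954 − (-74.262))
f_A = 19.862 / 51.308 = 0.3871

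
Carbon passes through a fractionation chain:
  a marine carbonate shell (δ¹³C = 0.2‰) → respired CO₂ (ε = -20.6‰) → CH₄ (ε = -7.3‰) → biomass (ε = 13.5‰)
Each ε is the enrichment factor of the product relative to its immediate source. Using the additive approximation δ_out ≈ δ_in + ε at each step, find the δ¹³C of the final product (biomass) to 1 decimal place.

-14.2‰

step 1: δ ≈ 0.2 + (-20.6) = -20.4‰
step 2: δ ≈ -20.4 + (-7.3) = -27.7‰
step 3: δ ≈ -27.7 + (13.5) = -14.2‰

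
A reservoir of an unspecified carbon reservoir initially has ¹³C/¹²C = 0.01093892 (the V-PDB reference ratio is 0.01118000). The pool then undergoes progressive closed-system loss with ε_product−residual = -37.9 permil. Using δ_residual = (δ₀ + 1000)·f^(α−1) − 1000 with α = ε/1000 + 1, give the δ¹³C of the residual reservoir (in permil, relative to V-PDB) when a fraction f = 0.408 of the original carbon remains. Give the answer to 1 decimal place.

δ₀ = (0.01093892/0.01118000 − 1)×1000 = (0.978436 − 1)×1000 = -21.564 permil
α − 1 = ε/1000 = -0.0379
f^(α−1) = 0.408^(-0.0379) = 1.034561
δ_res = (-21.564 + 1000) × 1.034561 − 1000 = 1012.252 − 1000 = 12.25 permil

12.3 permil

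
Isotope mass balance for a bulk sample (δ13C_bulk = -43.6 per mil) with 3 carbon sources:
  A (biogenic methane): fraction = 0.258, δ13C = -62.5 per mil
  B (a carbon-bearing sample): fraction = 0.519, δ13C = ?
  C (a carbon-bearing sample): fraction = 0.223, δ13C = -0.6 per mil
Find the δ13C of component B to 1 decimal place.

-52.7 per mil

Isotope mass balance: δ_bulk = Σ fᵢ·δᵢ.
-43.6 = 0.258×(-62.5) + 0.519×δ_B + 0.223×(-0.6)
0.519·δ_B = -43.6 − (-16.259) = -27.341
δ_B = -27.341 / 0.519 = -52.68 per mil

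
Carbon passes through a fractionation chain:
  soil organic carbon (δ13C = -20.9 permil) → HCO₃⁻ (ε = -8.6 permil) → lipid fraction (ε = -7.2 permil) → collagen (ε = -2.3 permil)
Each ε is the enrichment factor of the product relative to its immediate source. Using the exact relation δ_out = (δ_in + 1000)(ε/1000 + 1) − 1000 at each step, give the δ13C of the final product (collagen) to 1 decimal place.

step 1: δ = (-20.90 + 1000)·(-8.6/1000 + 1) − 1000 = -29.32 permil
step 2: δ = (-29.32 + 1000)·(-7.2/1000 + 1) − 1000 = -36.31 permil
step 3: δ = (-36.31 + 1000)·(-2.3/1000 + 1) − 1000 = -38.53 permil

-38.5 permil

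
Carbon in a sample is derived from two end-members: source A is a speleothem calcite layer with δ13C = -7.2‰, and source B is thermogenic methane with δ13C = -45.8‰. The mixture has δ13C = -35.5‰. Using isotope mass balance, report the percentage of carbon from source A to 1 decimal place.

26.7%

δ_mix = f_A·δ_A + (1 − f_A)·δ_B  ⇒  f_A = (δ_mix − δ_B)/(δ_A − δ_B)
f_A = (-35.5 − (-45.8)) / (-7.2 − (-45.8))
f_A = 10.3 / 38.6 = 0.2668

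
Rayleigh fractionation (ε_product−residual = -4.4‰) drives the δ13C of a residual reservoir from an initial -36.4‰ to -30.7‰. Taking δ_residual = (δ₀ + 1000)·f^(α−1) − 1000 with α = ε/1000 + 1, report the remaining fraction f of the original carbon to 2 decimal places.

0.26

α − 1 = ε/1000 = -0.0044
(δ_res + 1000)/(δ₀ + 1000) = (-30.7 + 1000)/(-36.4 + 1000) = 969.3/963.6 = 1.005915
f = 1.005915^(1/-0.0044) = exp(ln(1.005915)/-0.0044) = exp(0.00590/-0.0044)
f = exp(-1.3404) = 0.2617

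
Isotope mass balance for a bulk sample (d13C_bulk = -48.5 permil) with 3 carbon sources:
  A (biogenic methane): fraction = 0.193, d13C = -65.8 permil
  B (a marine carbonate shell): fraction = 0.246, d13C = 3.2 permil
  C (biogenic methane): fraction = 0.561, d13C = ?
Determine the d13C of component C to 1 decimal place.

Isotope mass balance: δ_bulk = Σ fᵢ·δᵢ.
-48.5 = 0.193×(-65.8) + 0.246×(3.2) + 0.561×δ_C
0.561·δ_C = -48.5 − (-11.912) = -36.588
δ_C = -36.588 / 0.561 = -65.22 permil

-65.2 permil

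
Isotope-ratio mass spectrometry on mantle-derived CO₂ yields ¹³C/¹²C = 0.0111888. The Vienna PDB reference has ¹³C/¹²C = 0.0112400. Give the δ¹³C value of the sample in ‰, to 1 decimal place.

δ¹³C = (R_sample / R_standard − 1) × 1000
R_sample / R_standard = 0.0111888 / 0.0112400 = 0.995445
δ¹³C = (0.995445 − 1) × 1000 = -4.56‰

-4.6‰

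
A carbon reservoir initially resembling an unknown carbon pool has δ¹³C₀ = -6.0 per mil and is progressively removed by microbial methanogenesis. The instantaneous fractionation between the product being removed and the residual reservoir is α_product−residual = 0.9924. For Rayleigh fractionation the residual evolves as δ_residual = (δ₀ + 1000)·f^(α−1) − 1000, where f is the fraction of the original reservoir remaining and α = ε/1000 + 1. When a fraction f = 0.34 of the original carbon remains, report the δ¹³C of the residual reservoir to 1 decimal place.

2.2 per mil

Rayleigh residual: δ_res = (δ₀ + 1000)·f^(α−1) − 1000
α − 1 = -0.00760
f^(α−1) = 0.34^(-0.00760) = 1.008233
δ_res = (-6.0 + 1000) × 1.008233 − 1000 = 1002.183 − 1000 = 2.18 per mil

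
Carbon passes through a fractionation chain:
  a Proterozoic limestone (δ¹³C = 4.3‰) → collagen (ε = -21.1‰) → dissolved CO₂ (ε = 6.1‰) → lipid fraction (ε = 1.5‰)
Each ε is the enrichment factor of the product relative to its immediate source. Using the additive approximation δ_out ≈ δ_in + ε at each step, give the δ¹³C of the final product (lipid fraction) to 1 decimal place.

-9.2‰

step 1: δ ≈ 4.3 + (-21.1) = -16.8‰
step 2: δ ≈ -16.8 + (6.1) = -10.7‰
step 3: δ ≈ -10.7 + (1.5) = -9.2‰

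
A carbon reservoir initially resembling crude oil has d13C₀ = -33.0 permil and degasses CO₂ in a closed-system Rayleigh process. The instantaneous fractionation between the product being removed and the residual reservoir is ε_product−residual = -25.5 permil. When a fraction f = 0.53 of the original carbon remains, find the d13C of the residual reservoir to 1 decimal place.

Rayleigh residual: δ_res = (δ₀ + 1000)·f^(α−1) − 1000
α = ε/1000 + 1 = 0.97450, so α − 1 = -0.02550
f^(α−1) = 0.53^(-0.02550) = 1.016321
δ_res = (-33.0 + 1000) × 1.016321 − 1000 = 982.783 − 1000 = -17.22 permil

-17.2 permil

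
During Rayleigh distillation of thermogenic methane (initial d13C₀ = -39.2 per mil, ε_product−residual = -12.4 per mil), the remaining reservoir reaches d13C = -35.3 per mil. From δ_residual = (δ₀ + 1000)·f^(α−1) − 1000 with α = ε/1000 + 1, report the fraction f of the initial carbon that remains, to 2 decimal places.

0.72

α − 1 = ε/1000 = -0.0124
(δ_res + 1000)/(δ₀ + 1000) = (-35.3 + 1000)/(-39.2 + 1000) = 964.7/960.8 = 1.004059
f = 1.004059^(1/-0.0124) = exp(ln(1.004059)/-0.0124) = exp(0.00405/-0.0124)
f = exp(-0.3267) = 0.7213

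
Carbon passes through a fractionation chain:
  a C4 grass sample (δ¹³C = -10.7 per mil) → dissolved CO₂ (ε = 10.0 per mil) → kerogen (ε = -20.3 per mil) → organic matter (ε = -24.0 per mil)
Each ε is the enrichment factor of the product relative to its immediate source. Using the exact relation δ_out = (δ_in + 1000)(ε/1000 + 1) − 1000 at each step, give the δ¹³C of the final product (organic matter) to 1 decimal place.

step 1: δ = (-10.70 + 1000)·(10.0/1000 + 1) − 1000 = -0.81 per mil
step 2: δ = (-0.81 + 1000)·(-20.3/1000 + 1) − 1000 = -21.09 per mil
step 3: δ = (-21.09 + 1000)·(-24.0/1000 + 1) − 1000 = -44.58 per mil

-44.6 per mil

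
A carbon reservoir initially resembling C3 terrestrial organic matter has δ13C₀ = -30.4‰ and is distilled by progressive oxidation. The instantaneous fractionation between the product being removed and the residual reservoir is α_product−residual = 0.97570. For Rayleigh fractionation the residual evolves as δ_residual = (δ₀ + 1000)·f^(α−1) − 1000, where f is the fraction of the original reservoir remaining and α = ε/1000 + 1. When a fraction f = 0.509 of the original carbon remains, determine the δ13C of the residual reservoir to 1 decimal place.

-14.4‰

Rayleigh residual: δ_res = (δ₀ + 1000)·f^(α−1) − 1000
α − 1 = -0.02430
f^(α−1) = 0.509^(-0.02430) = 1.016545
δ_res = (-30.4 + 1000) × 1.016545 − 1000 = 985.642 − 1000 = -14.36‰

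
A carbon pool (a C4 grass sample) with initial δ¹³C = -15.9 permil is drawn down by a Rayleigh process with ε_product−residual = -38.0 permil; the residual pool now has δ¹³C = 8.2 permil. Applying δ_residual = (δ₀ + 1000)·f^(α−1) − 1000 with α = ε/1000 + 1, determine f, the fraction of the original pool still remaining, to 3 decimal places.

0.529

α − 1 = ε/1000 = -0.0380
(δ_res + 1000)/(δ₀ + 1000) = (8.2 + 1000)/(-15.9 + 1000) = 1008.2/984.1 = 1.024489
f = 1.024489^(1/-0.0380) = exp(ln(1.024489)/-0.0380) = exp(0.02419/-0.0380)
f = exp(-0.6367) = 0.5290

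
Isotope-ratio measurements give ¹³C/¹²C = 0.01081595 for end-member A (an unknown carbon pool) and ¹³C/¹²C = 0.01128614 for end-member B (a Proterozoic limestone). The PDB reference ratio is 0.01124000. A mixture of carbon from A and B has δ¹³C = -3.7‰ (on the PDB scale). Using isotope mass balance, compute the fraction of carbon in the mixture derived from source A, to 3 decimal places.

0.187

δ_A = (0.01081595/0.01124000 − 1)×1000 = (0.962273 − 1)×1000 = -37.727‰
δ_B = (0.01128614/0.01124000 − 1)×1000 = (1.004105 − 1)×1000 = 4.105‰
f_A = (δ_mix − δ_B)/(δ_A − δ_B) = (-3.7 − (4.105))/(-37.727 − (4.105))
f_A = -7.805 / -41.832 = 0.1866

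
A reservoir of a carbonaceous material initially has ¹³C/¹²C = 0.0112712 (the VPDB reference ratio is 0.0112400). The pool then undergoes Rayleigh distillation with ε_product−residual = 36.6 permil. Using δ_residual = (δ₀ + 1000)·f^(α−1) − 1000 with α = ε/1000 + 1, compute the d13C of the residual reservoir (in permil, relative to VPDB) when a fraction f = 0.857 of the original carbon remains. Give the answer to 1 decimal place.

δ₀ = (0.0112712/0.0112400 − 1)×1000 = (1.002776 − 1)×1000 = 2.776 permil
α − 1 = ε/1000 = 0.0366
f^(α−1) = 0.857^(0.0366) = 0.994368
δ_res = (2.776 + 1000) × 0.994368 − 1000 = 997.128 − 1000 = -2.87 permil

-2.9 permil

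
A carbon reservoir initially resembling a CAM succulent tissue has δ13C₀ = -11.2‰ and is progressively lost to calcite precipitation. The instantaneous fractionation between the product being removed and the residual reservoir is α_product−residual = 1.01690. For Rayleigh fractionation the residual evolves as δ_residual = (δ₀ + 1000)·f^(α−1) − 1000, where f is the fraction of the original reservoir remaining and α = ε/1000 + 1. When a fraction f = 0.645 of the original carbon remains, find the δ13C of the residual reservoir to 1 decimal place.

Rayleigh residual: δ_res = (δ₀ + 1000)·f^(α−1) − 1000
α − 1 = 0.01690
f^(α−1) = 0.645^(0.01690) = 0.992617
δ_res = (-11.2 + 1000) × 0.992617 − 1000 = 981.499 − 1000 = -18.50‰

-18.5‰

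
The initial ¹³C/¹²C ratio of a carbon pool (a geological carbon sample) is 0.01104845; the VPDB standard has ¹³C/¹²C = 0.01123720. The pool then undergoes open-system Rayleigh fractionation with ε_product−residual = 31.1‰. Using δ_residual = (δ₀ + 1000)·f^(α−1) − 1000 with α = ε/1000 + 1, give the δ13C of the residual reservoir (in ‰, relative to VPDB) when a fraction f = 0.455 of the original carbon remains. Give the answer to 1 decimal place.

δ₀ = (0.01104845/0.01123720 − 1)×1000 = (0.983203 − 1)×1000 = -16.797‰
α − 1 = ε/1000 = 0.0311
f^(α−1) = 0.455^(0.0311) = 0.975808
δ_res = (-16.797 + 1000) × 0.975808 − 1000 = 959.417 − 1000 = -40.58‰

-40.6‰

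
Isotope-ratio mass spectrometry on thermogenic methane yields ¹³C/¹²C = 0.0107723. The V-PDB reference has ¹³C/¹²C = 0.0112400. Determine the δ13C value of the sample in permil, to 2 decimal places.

-41.61 permil

δ13C = (R_sample / R_standard − 1) × 1000
R_sample / R_standard = 0.0107723 / 0.0112400 = 0.958390
δ13C = (0.958390 − 1) × 1000 = -41.610 permil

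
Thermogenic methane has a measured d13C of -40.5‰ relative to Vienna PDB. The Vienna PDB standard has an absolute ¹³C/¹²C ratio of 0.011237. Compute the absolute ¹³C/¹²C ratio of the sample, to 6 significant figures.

0.0107819

R_sample = R_standard × (d13C/1000 + 1)
R_sample = 0.011237 × (-40.5/1000 + 1) = 0.011237 × 0.959500
R_sample = 0.0107819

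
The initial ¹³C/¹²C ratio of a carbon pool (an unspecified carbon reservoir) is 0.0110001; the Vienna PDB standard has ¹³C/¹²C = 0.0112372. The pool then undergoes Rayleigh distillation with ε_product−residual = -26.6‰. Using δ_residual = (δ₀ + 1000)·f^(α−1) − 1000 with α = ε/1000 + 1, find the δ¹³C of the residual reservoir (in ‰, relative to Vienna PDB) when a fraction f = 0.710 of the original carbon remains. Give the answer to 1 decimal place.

-12.1‰

δ₀ = (0.0110001/0.0112372 − 1)×1000 = (0.978900 − 1)×1000 = -21.100‰
α − 1 = ε/1000 = -0.0266
f^(α−1) = 0.710^(-0.0266) = 1.009152
δ_res = (-21.100 + 1000) × 1.009152 − 1000 = 987.859 − 1000 = -12.14‰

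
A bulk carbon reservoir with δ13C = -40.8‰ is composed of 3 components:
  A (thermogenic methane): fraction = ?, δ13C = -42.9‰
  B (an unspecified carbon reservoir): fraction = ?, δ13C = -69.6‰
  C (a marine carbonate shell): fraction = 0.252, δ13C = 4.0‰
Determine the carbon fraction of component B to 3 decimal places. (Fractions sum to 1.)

Let f_B and f_A be the unknown fractions; fractions sum to 1 so f_B + f_A = 0.748.
Mass balance: Σ fᵢ·δᵢ = δ_bulk ⇒ f_B·(-69.6) + f_A·(-42.9) = -40.8 − (1.008) = -41.808
Substitute f_A = 0.748 − f_B:
f_B·(-69.6 − -42.9) = -41.808 − 0.748×(-42.9) = -9.719
f_B = -9.719 / -26.7 = 0.3640

0.364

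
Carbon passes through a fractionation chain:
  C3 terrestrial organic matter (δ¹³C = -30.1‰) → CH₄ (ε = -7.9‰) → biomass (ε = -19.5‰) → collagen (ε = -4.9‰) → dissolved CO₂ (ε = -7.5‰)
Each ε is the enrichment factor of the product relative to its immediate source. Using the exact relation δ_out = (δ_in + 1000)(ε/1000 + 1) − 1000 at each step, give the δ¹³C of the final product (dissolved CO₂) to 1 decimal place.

-68.2‰

step 1: δ = (-30.10 + 1000)·(-7.9/1000 + 1) − 1000 = -37.76‰
step 2: δ = (-37.76 + 1000)·(-19.5/1000 + 1) − 1000 = -56.53‰
step 3: δ = (-56.53 + 1000)·(-4.9/1000 + 1) − 1000 = -61.15‰
step 4: δ = (-61.15 + 1000)·(-7.5/1000 + 1) − 1000 = -68.19‰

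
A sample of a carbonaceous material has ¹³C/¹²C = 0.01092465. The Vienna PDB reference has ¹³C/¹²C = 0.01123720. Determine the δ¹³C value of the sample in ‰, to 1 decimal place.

-27.8‰

δ¹³C = (R_sample / R_standard − 1) × 1000
R_sample / R_standard = 0.01092465 / 0.01123720 = 0.972186
δ¹³C = (0.972186 − 1) × 1000 = -27.81‰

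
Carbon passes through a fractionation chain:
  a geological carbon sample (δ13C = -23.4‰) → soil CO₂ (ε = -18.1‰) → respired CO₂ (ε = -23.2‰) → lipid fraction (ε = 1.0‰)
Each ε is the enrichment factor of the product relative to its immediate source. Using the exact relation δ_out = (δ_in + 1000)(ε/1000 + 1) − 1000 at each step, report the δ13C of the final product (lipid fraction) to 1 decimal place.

-62.4‰

step 1: δ = (-23.40 + 1000)·(-18.1/1000 + 1) − 1000 = -41.08‰
step 2: δ = (-41.08 + 1000)·(-23.2/1000 + 1) − 1000 = -63.32‰
step 3: δ = (-63.32 + 1000)·(1.0/1000 + 1) − 1000 = -62.39‰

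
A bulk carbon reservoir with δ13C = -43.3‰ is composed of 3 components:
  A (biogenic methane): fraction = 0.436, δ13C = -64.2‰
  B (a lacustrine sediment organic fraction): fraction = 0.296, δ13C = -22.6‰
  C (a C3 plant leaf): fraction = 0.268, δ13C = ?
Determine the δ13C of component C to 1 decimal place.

Isotope mass balance: δ_bulk = Σ fᵢ·δᵢ.
-43.3 = 0.436×(-64.2) + 0.296×(-22.6) + 0.268×δ_C
0.268·δ_C = -43.3 − (-34.681) = -8.619
δ_C = -8.619 / 0.268 = -32.16‰

-32.2‰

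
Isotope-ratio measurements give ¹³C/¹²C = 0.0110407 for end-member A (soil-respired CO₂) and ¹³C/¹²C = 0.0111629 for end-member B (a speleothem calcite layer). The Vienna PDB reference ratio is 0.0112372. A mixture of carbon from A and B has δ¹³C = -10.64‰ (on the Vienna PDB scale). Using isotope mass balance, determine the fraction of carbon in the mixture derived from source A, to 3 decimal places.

0.370

δ_A = (0.0110407/0.0112372 − 1)×1000 = (0.982513 − 1)×1000 = -17.487‰
δ_B = (0.0111629/0.0112372 − 1)×1000 = (0.993388 − 1)×1000 = -6.612‰
f_A = (δ_mix − δ_B)/(δ_A − δ_B) = (-10.64 − (-6.612))/(-17.487 − (-6.612))
f_A = -4.028 / -10.875 = 0.3704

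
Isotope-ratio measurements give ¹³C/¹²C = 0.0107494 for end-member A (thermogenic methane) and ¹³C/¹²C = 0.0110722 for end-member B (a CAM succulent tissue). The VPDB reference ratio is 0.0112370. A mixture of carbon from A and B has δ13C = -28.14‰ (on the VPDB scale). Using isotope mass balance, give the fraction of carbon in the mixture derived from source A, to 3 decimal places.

0.469

δ_A = (0.0107494/0.0112370 − 1)×1000 = (0.956608 − 1)×1000 = -43.392‰
δ_B = (0.0110722/0.0112370 − 1)×1000 = (0.985334 − 1)×1000 = -14.666‰
f_A = (δ_mix − δ_B)/(δ_A − δ_B) = (-28.14 − (-14.666))/(-43.392 − (-14.666))
f_A = -13.474 / -28.727 = 0.4690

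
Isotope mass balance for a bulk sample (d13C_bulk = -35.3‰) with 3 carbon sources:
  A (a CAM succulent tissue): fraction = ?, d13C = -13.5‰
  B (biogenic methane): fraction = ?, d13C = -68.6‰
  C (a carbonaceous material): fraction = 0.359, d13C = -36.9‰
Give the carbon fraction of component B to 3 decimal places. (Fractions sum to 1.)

Let f_B and f_A be the unknown fractions; fractions sum to 1 so f_B + f_A = 0.641.
Mass balance: Σ fᵢ·δᵢ = δ_bulk ⇒ f_B·(-68.6) + f_A·(-13.5) = -35.3 − (-13.247) = -22.053
Substitute f_A = 0.641 − f_B:
f_B·(-68.6 − -13.5) = -22.053 − 0.641×(-13.5) = -13.399
f_B = -13.399 / -55.1 = 0.2432

0.243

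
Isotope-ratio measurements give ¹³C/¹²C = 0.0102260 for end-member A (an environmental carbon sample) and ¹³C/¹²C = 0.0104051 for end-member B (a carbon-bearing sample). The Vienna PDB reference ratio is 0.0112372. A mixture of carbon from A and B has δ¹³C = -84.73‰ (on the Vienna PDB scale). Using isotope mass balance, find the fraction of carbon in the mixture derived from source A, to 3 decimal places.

0.670

δ_A = (0.0102260/0.0112372 − 1)×1000 = (0.910013 − 1)×1000 = -89.987‰
δ_B = (0.0104051/0.0112372 − 1)×1000 = (0.925951 − 1)×1000 = -74.049‰
f_A = (δ_mix − δ_B)/(δ_A − δ_B) = (-84.73 − (-74.049))/(-89.987 − (-74.049))
f_A = -10.681 / -15.938 = 0.6702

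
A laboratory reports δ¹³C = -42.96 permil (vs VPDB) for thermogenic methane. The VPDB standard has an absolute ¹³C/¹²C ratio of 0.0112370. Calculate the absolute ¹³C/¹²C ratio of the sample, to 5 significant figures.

R_sample = R_standard × (δ¹³C/1000 + 1)
R_sample = 0.0112370 × (-42.96/1000 + 1) = 0.0112370 × 0.957040
R_sample = 0.0107543

0.010754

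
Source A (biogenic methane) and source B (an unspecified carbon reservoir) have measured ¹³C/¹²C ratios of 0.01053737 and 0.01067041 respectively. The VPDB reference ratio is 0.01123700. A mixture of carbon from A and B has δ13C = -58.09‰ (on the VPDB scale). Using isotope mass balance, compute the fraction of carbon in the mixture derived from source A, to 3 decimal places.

0.648

δ_A = (0.01053737/0.01123700 − 1)×1000 = (0.937739 − 1)×1000 = -62.261‰
δ_B = (0.01067041/0.01123700 − 1)×1000 = (0.949578 − 1)×1000 = -50.422‰
f_A = (δ_mix − δ_B)/(δ_A − δ_B) = (-58.09 − (-50.422))/(-62.261 − (-50.422))
f_A = -7.668 / -11.839 = 0.6477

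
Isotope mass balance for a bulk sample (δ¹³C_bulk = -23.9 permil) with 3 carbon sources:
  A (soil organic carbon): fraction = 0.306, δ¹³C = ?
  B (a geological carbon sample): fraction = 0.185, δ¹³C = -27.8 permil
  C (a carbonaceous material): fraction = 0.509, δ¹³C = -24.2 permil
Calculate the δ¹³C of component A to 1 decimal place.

Isotope mass balance: δ_bulk = Σ fᵢ·δᵢ.
-23.9 = 0.306×δ_A + 0.185×(-27.8) + 0.509×(-24.2)
0.306·δ_A = -23.9 − (-17.461) = -6.439
δ_A = -6.439 / 0.306 = -21.04 permil

-21.0 permil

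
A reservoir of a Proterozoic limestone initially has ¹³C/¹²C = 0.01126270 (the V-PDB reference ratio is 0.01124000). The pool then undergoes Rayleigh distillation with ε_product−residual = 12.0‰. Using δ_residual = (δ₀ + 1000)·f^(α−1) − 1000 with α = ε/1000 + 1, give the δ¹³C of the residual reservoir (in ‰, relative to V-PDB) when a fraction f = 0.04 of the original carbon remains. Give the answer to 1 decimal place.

-35.9‰

δ₀ = (0.01126270/0.01124000 − 1)×1000 = (1.002020 − 1)×1000 = 2.020‰
α − 1 = ε/1000 = 0.0120
f^(α−1) = 0.04^(0.0120) = 0.962110
δ_res = (2.020 + 1000) × 0.962110 − 1000 = 964.053 − 1000 = -35.95‰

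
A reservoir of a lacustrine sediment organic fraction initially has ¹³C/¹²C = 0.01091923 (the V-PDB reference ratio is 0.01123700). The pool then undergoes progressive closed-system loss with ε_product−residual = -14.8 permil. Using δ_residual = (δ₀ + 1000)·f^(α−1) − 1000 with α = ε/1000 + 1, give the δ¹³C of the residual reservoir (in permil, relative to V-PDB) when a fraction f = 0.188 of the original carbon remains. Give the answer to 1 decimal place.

δ₀ = (0.01091923/0.01123700 − 1)×1000 = (0.971721 − 1)×1000 = -28.279 permil
α − 1 = ε/1000 = -0.0148
f^(α−1) = 0.188^(-0.0148) = 1.025044
δ_res = (-28.279 + 1000) × 1.025044 − 1000 = 996.057 − 1000 = -3.94 permil

-3.9 permil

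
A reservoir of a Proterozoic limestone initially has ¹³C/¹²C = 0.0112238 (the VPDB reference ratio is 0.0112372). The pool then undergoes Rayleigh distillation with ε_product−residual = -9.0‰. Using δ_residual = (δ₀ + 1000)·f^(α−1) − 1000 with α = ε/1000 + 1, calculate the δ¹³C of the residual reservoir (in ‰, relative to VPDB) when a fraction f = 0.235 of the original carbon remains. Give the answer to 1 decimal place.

11.9‰

δ₀ = (0.0112238/0.0112372 − 1)×1000 = (0.998808 − 1)×1000 = -1.192‰
α − 1 = ε/1000 = -0.0090
f^(α−1) = 0.235^(-0.0090) = 1.013119
δ_res = (-1.192 + 1000) × 1.013119 − 1000 = 1011.911 − 1000 = 11.91‰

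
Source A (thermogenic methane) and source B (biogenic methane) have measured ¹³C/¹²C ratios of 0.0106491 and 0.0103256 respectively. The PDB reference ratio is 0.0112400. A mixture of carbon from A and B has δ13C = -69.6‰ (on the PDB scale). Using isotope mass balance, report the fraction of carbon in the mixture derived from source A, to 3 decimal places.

δ_A = (0.0106491/0.0112400 − 1)×1000 = (0.947429 − 1)×1000 = -52.571‰
δ_B = (0.0103256/0.0112400 − 1)×1000 = (0.918648 − 1)×1000 = -81.352‰
f_A = (δ_mix − δ_B)/(δ_A − δ_B) = (-69.6 − (-81.352))/(-52.571 − (-81.352))
f_A = 11.752 / 28.781 = 0.4083

0.408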